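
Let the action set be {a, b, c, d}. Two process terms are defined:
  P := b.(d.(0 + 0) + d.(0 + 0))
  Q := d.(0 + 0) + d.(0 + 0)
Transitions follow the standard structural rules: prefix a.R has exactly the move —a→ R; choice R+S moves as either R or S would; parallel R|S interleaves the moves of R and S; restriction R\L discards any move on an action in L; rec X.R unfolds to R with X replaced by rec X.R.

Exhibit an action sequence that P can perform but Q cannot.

b

P's transition system — 3 states:
  p0 = b.(d.(0 + 0) + d.(0 + 0)) ⊢ ··b··> p1
  p1 = d.(0 + 0) + d.(0 + 0) ⊢ ··d··> p2
  p2 = 0 + 0 ⊢ ·
Q's transition system — 2 states:
  q0 = d.(0 + 0) + d.(0 + 0) ⊢ ··d··> q1
  q1 = 0 + 0 ⊢ ·
Executing b from P (initial set {p0}):
  step 1 (b): {p1}
  ✓ P
Executing b from Q (initial set {q0}):
  step 1 (b): ∅ (Q stuck)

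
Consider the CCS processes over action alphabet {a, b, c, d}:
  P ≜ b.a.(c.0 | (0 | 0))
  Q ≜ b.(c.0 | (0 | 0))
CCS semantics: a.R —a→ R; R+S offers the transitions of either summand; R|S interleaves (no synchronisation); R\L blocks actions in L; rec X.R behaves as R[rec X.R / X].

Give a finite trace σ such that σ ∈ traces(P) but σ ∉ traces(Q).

ba

LTS(P): 4 reachable states
  m0 = b.a.(c.0 | (0 | 0)) → --b--▸ m1
  m1 = a.(c.0 | (0 | 0)) → --a--▸ m2
  m2 = c.0 | (0 | 0) → --c--▸ m3
  m3 = 0 | (0 | 0) → stopped
LTS(Q): 3 reachable states
  n0 = b.(c.0 | (0 | 0)) → --b--▸ n1
  n1 = c.0 | (0 | 0) → --c--▸ n2
  n2 = 0 | (0 | 0) → stopped
Run σ = ⟨ba⟩ on P: start {m0}
  [1] b ⇒ {m1}
  [2] a ⇒ {m2}
  ✓ P
Run σ = ⟨ba⟩ on Q: start {n0}
  [1] b ⇒ {n1}
  [2] a ⇒ ∅  — Q cannot continue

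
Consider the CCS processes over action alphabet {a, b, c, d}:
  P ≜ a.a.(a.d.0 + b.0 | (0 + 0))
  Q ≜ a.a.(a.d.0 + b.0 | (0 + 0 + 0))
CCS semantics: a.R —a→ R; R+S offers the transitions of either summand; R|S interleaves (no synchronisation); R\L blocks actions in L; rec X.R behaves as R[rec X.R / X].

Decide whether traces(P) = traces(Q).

P's transition system — 6 states:
  m0 = a.a.(a.d.0 + b.0 | (0 + 0)) has moves —a→ m1
  m1 = a.(a.d.0 + b.0 | (0 + 0)) has moves —a→ m2
  m2 = a.d.0 + b.0 | (0 + 0) has moves —a→ m3, —b→ m4
  m3 = d.0 has moves —d→ m5
  m4 = 0 | (0 + 0) has moves deadlocked
  m5 = 0 has moves deadlocked
Q's transition system — 6 states:
  n0 = a.a.(a.d.0 + b.0 | (0 + 0 + 0)) has moves —a→ n1
  n1 = a.(a.d.0 + b.0 | (0 + 0 + 0)) has moves —a→ n2
  n2 = a.d.0 + b.0 | (0 + 0 + 0) has moves —a→ n3, —b→ n4
  n3 = d.0 has moves —d→ n5
  n4 = 0 | (0 + 0 + 0) has moves deadlocked
  n5 = 0 has moves deadlocked
Bisimilarity quotient blocks:
  B0 = {m0, n0}
  B1 = {m1, n1}
  B2 = {m2, n2}
  B3 = {m4, m5, n4, n5}
  B4 = {m3, n3}
m0 ∈ B0, n0 ∈ B0 → same block
Bisimilar ⇒ trace-equivalent.

trace-equivalent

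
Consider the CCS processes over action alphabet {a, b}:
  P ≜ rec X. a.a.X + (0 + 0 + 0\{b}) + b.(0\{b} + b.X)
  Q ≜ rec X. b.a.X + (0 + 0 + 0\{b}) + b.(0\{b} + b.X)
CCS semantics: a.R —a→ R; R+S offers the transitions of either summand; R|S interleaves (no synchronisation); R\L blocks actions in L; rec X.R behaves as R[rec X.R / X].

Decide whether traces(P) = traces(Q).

trace-distinct — witness ⟨a⟩

Reachable graph of P (3 states):
  u0 = rec X. a.a.X + (0 + 0 + 0\{b}) + b.(0\{b} + b.X) → ··a··> u1, ··b··> u2
  u1 = a.(rec X. a.a.X + (0 + 0 + 0\{b}) + b.(0\{b} + b.X)) → ··a··> u0
  u2 = 0\{b} + b.(rec X. a.a.X + (0 + 0 + 0\{b}) + b.(0\{b} + b.X)) → ··b··> u0
Reachable graph of Q (3 states):
  v0 = rec X. b.a.X + (0 + 0 + 0\{b}) + b.(0\{b} + b.X) → ··b··> v1, ··b··> v2
  v1 = 0\{b} + b.(rec X. b.a.X + (0 + 0 + 0\{b}) + b.(0\{b} + b.X)) → ··b··> v0
  v2 = a.(rec X. b.a.X + (0 + 0 + 0\{b}) + b.(0\{b} + b.X)) → ··a··> v0
Run σ = ⟨a⟩ on P: start {u0}
  after a @ step 1: {u1}
  — P admits the full trace.
Run σ = ⟨a⟩ on Q: start {v0}
  after a @ step 1: no successor for Q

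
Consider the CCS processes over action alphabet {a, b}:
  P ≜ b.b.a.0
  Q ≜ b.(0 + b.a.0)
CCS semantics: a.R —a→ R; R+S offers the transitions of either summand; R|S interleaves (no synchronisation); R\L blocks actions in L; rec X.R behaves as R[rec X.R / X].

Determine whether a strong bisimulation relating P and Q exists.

bisimilar

Reachable graph of P (4 states):
  u0 = b.b.a.0 → =b=> u1
  u1 = b.a.0 → =b=> u2
  u2 = a.0 → =a=> u3
  u3 = 0 → ∅
Reachable graph of Q (4 states):
  v0 = b.(0 + b.a.0) → =b=> v1
  v1 = 0 + b.a.0 → =b=> v2
  v2 = a.0 → =a=> v3
  v3 = 0 → ∅
Coarsest stable partition (strong bisimilarity classes):
  B0 = {u0, v0}
  B1 = {u1, v1}
  B2 = {u2, v2}
  B3 = {u3, v3}
u0 ∈ B0, v0 ∈ B0 → same block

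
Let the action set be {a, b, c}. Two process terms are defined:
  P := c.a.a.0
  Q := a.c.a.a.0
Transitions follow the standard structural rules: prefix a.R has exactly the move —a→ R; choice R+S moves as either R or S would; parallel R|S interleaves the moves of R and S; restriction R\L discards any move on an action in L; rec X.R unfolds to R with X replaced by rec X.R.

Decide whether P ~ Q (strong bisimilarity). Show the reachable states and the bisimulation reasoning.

P's transition system — 4 states:
  s0 = c.a.a.0 has moves —c→ s1
  s1 = a.a.0 has moves —a→ s2
  s2 = a.0 has moves —a→ s3
  s3 = 0 has moves ∅
Q's transition system — 5 states:
  t0 = a.c.a.a.0 has moves —a→ t1
  t1 = c.a.a.0 has moves —c→ t2
  t2 = a.a.0 has moves —a→ t3
  t3 = a.0 has moves —a→ t4
  t4 = 0 has moves ∅
Bisimilarity quotient blocks:
  B0 = {s0, t1}
  B1 = {s1, t2}
  B2 = {s2, t3}
  B3 = {s3, t4}
  B4 = {t0}
s0 ∈ B0, t0 ∈ B4 → different blocks

not bisimilar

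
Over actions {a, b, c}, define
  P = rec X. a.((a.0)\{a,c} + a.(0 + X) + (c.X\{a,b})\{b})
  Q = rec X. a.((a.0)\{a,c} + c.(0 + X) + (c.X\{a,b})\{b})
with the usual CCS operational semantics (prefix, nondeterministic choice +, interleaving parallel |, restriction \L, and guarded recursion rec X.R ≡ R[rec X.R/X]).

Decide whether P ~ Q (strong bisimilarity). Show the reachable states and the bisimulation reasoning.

P's transition system — 4 states:
  m0 = rec X. a.((a.0)\{a,c} + a.(0 + X) + (c.X\{a,b})\{b}) | -a-> m1
  m1 = (a.0)\{a,c} + a.(0 + (rec X. a.((a.0)\{a,c} + a.(0 + X) + (c.X\{a,b})\{b}))) + (c.(rec X. a.((a.0)\{a,c} + a.(0 + X) + (c.X\{a,b})\{b}))\{a,b})\{b} | -a-> m2, -c-> m3
  m2 = 0 + (rec X. a.((a.0)\{a,c} + a.(0 + X) + (c.X\{a,b})\{b})) | -a-> m1
  m3 = (rec X. a.((a.0)\{a,c} + a.(0 + X) + (c.X\{a,b})\{b}))\{a,b}\{b} | (no moves)
Q's transition system — 4 states:
  n0 = rec X. a.((a.0)\{a,c} + c.(0 + X) + (c.X\{a,b})\{b}) | -a-> n1
  n1 = (a.0)\{a,c} + c.(0 + (rec X. a.((a.0)\{a,c} + c.(0 + X) + (c.X\{a,b})\{b}))) + (c.(rec X. a.((a.0)\{a,c} + c.(0 + X) + (c.X\{a,b})\{b}))\{a,b})\{b} | -c-> n2, -c-> n3
  n2 = (rec X. a.((a.0)\{a,c} + c.(0 + X) + (c.X\{a,b})\{b}))\{a,b}\{b} | (no moves)
  n3 = 0 + (rec X. a.((a.0)\{a,c} + c.(0 + X) + (c.X\{a,b})\{b})) | -a-> n1
Partition-refinement fixed point:
  B0 = {m0, m2}
  B1 = {m1}
  B2 = {m3, n2}
  B3 = {n0, n3}
  B4 = {n1}
m0 ∈ B0, n0 ∈ B3 → different blocks

NO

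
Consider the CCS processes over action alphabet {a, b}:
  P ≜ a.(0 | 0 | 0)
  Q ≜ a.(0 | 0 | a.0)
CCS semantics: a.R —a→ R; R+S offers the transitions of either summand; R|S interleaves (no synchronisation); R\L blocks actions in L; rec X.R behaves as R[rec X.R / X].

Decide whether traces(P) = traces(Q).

P's transition system — 2 states:
  s0 = a.(0 | 0 | 0) → —a→ s1
  s1 = 0 | 0 | 0 → deadlocked
Q's transition system — 3 states:
  t0 = a.(0 | 0 | a.0) → —a→ t1
  t1 = 0 | 0 | a.0 → —a→ t2
  t2 = 0 | 0 | 0 → deadlocked
Run σ = ⟨aa⟩ on Q: start {t0}
  [1] a ⇒ {t1}
  [2] a ⇒ {t2}
  — Q admits the full trace.
Run σ = ⟨aa⟩ on P: start {s0}
  [1] a ⇒ {s1}
  [2] a ⇒ no successor for P

NO — witness ⟨aa⟩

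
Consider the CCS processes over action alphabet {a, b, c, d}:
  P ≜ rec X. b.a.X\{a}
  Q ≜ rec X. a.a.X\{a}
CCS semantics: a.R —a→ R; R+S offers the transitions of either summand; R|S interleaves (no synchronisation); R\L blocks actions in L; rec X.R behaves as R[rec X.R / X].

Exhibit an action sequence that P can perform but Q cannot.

b

P's transition system — 4 states:
  s0 = rec X. b.a.X\{a} → =b=> s1
  s1 = a.(rec X. b.a.X\{a})\{a} → =a=> s2
  s2 = (rec X. b.a.X\{a})\{a} → =b=> s3
  s3 = (a.(rec X. b.a.X\{a})\{a})\{a} → ∅
Q's transition system — 3 states:
  t0 = rec X. a.a.X\{a} → =a=> t1
  t1 = a.(rec X. a.a.X\{a})\{a} → =a=> t2
  t2 = (rec X. a.a.X\{a})\{a} → ∅
Run σ = ⟨b⟩ on P: start {s0}
  after b @ step 1: {s1}
  ✓ P
Run σ = ⟨b⟩ on Q: start {t0}
  after b @ step 1: no successor for Q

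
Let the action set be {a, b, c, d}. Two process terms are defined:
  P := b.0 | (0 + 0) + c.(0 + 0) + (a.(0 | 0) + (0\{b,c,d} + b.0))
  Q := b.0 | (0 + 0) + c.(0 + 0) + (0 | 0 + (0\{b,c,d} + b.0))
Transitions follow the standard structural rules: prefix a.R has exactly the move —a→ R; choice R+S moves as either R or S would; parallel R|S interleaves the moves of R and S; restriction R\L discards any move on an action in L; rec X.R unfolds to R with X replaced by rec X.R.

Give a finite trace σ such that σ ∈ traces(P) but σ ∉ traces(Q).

Reachable graph of P (5 states):
  p0 = b.0 | (0 + 0) + c.(0 + 0) + (a.(0 | 0) + (0\{b,c,d} + b.0)) has moves —a→ p1, —b→ p2, —b→ p3, —c→ p4
  p1 = 0 | 0 has moves deadlocked
  p2 = 0 has moves deadlocked
  p3 = 0 | (0 + 0) has moves deadlocked
  p4 = 0 + 0 has moves deadlocked
Reachable graph of Q (4 states):
  q0 = b.0 | (0 + 0) + c.(0 + 0) + (0 | 0 + (0\{b,c,d} + b.0)) has moves —b→ q1, —b→ q2, —c→ q3
  q1 = 0 has moves deadlocked
  q2 = 0 | (0 + 0) has moves deadlocked
  q3 = 0 + 0 has moves deadlocked
Executing a from P (initial set {p0}):
  step 1 (a): {p1}
  — P admits the full trace.
Executing a from Q (initial set {q0}):
  step 1 (a): no successor for Q

a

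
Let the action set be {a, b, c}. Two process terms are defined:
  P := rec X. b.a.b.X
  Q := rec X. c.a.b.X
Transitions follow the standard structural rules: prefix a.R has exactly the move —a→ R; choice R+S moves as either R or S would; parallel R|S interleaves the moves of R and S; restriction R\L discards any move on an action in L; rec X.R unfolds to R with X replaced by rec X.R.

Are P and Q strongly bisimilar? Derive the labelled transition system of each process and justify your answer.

Reachable graph of P (3 states):
  u0 = rec X. b.a.b.X :: -b-> u1
  u1 = a.b.(rec X. b.a.b.X) :: -a-> u2
  u2 = b.(rec X. b.a.b.X) :: -b-> u0
Reachable graph of Q (3 states):
  v0 = rec X. c.a.b.X :: -c-> v1
  v1 = a.b.(rec X. c.a.b.X) :: -a-> v2
  v2 = b.(rec X. c.a.b.X) :: -b-> v0
Coarsest stable partition (strong bisimilarity classes):
  B0 = {u0}
  B1 = {u1}
  B2 = {u2}
  B3 = {v0}
  B4 = {v1}
  B5 = {v2}
u0 ∈ B0, v0 ∈ B3 → different blocks

NO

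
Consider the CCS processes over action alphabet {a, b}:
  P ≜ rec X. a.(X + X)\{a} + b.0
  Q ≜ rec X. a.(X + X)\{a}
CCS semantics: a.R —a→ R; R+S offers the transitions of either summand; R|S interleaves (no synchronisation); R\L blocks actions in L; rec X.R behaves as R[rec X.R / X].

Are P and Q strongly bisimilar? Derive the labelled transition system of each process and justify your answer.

NO

Reachable graph of P (4 states):
  s0 = rec X. a.(X + X)\{a} + b.0 :: -a-> s1, -b-> s2
  s1 = ((rec X. a.(X + X)\{a} + b.0) + (rec X. a.(X + X)\{a} + b.0))\{a} :: -b-> s3
  s2 = 0 :: ∅
  s3 = 0\{a} :: ∅
Reachable graph of Q (2 states):
  t0 = rec X. a.(X + X)\{a} :: -a-> t1
  t1 = ((rec X. a.(X + X)\{a}) + (rec X. a.(X + X)\{a}))\{a} :: ∅
Coarsest stable partition (strong bisimilarity classes):
  B0 = {s0}
  B1 = {s1}
  B2 = {s2, s3, t1}
  B3 = {t0}
s0 ∈ B0, t0 ∈ B3 → different blocks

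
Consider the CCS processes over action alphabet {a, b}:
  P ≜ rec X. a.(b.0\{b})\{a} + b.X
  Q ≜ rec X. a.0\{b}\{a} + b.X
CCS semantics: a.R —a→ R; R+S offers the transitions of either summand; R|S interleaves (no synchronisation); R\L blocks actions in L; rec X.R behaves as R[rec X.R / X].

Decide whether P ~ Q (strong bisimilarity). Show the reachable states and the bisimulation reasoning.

not bisimilar

P's transition system — 3 states:
  p0 = rec X. a.(b.0\{b})\{a} + b.X has moves ··a··> p1, ··b··> p0
  p1 = (b.0\{b})\{a} has moves ··b··> p2
  p2 = 0\{b}\{a} has moves stopped
Q's transition system — 2 states:
  q0 = rec X. a.0\{b}\{a} + b.X has moves ··a··> q1, ··b··> q0
  q1 = 0\{b}\{a} has moves stopped
Partition-refinement fixed point:
  B0 = {p0}
  B1 = {p1}
  B2 = {p2, q1}
  B3 = {q0}
p0 ∈ B0, q0 ∈ B3 → different blocks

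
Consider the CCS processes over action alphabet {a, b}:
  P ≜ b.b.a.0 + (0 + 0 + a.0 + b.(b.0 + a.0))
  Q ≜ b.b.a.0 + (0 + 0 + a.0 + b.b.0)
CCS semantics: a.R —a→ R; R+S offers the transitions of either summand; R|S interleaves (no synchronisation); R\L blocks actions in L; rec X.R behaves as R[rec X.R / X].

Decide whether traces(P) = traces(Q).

NO — witness ⟨ba⟩

Reachable graph of P (5 states):
  s0 = b.b.a.0 + (0 + 0 + a.0 + b.(b.0 + a.0)) has moves ··a··> s1, ··b··> s2, ··b··> s3
  s1 = 0 has moves (no moves)
  s2 = b.0 + a.0 has moves ··a··> s1, ··b··> s1
  s3 = b.a.0 has moves ··b··> s4
  s4 = a.0 has moves ··a··> s1
Reachable graph of Q (5 states):
  t0 = b.b.a.0 + (0 + 0 + a.0 + b.b.0) has moves ··a··> t1, ··b··> t2, ··b··> t3
  t1 = 0 has moves (no moves)
  t2 = b.0 has moves ··b··> t1
  t3 = b.a.0 has moves ··b··> t4
  t4 = a.0 has moves ··a··> t1
Run σ = ⟨ba⟩ on P: start {s0}
  [1] b ⇒ {s2, s3}
  [2] a ⇒ {s1}
  P completes σ.
Run σ = ⟨ba⟩ on Q: start {t0}
  [1] b ⇒ {t2, t3}
  [2] a ⇒ ∅ (Q stuck)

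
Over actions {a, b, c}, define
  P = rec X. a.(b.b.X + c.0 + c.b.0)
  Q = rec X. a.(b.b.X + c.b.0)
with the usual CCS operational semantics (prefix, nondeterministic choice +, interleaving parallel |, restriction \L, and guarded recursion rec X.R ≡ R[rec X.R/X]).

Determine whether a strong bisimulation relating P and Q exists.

P's transition system — 5 states:
  m0 = rec X. a.(b.b.X + c.0 + c.b.0) | =a=> m1
  m1 = b.b.(rec X. a.(b.b.X + c.0 + c.b.0)) + c.0 + c.b.0 | =b=> m2, =c=> m3, =c=> m4
  m2 = b.(rec X. a.(b.b.X + c.0 + c.b.0)) | =b=> m0
  m3 = 0 | ·
  m4 = b.0 | =b=> m3
Q's transition system — 5 states:
  n0 = rec X. a.(b.b.X + c.b.0) | =a=> n1
  n1 = b.b.(rec X. a.(b.b.X + c.b.0)) + c.b.0 | =b=> n2, =c=> n3
  n2 = b.(rec X. a.(b.b.X + c.b.0)) | =b=> n0
  n3 = b.0 | =b=> n4
  n4 = 0 | ·
Bisimilarity quotient blocks:
  B0 = {m0}
  B1 = {m1}
  B2 = {m4, n3}
  B3 = {m3, n4}
  B4 = {m2}
  B5 = {n0}
  B6 = {n1}
  B7 = {n2}
m0 ∈ B0, n0 ∈ B5 → different blocks

P ≁ Q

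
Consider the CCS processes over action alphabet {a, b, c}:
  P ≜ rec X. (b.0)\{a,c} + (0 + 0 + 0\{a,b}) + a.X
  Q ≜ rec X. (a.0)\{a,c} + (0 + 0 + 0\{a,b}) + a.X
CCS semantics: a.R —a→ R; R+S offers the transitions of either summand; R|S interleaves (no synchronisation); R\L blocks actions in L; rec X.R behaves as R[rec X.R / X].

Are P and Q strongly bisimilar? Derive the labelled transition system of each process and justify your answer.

NO

LTS(P): 2 reachable states
  m0 = rec X. (b.0)\{a,c} + (0 + 0 + 0\{a,b}) + a.X → -a-> m0, -b-> m1
  m1 = 0\{a,c} → (no moves)
LTS(Q): 1 reachable states
  n0 = rec X. (a.0)\{a,c} + (0 + 0 + 0\{a,b}) + a.X → -a-> n0
Partition-refinement fixed point:
  B0 = {m0}
  B1 = {m1}
  B2 = {n0}
m0 ∈ B0, n0 ∈ B2 → different blocks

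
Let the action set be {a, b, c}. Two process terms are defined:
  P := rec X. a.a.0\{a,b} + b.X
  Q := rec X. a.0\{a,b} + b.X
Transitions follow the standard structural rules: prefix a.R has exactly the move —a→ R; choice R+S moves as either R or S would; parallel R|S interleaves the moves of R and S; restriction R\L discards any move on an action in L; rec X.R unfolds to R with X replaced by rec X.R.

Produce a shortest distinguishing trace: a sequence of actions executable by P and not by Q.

aa

P's transition system — 3 states:
  p0 = rec X. a.a.0\{a,b} + b.X has moves -a-> p1, -b-> p0
  p1 = a.0\{a,b} has moves -a-> p2
  p2 = 0\{a,b} has moves (no moves)
Q's transition system — 2 states:
  q0 = rec X. a.0\{a,b} + b.X has moves -a-> q1, -b-> q0
  q1 = 0\{a,b} has moves (no moves)
Executing aa from P (initial set {p0}):
  after a @ step 1: {p1}
  after a @ step 2: {p2}
  — P admits the full trace.
Executing aa from Q (initial set {q0}):
  after a @ step 1: {q1}
  after a @ step 2: ∅  — Q cannot continue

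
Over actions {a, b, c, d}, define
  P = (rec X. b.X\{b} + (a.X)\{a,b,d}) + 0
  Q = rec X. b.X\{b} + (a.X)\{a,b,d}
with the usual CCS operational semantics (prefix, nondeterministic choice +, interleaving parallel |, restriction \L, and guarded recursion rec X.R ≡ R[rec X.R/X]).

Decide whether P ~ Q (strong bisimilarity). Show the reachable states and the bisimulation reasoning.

Reachable graph of P (2 states):
  m0 = (rec X. b.X\{b} + (a.X)\{a,b,d}) + 0 :: —b→ m1
  m1 = (rec X. b.X\{b} + (a.X)\{a,b,d})\{b} :: ∅
Reachable graph of Q (2 states):
  n0 = rec X. b.X\{b} + (a.X)\{a,b,d} :: —b→ n1
  n1 = (rec X. b.X\{b} + (a.X)\{a,b,d})\{b} :: ∅
Partition-refinement fixed point:
  B0 = {m0, n0}
  B1 = {m1, n1}
m0 ∈ B0, n0 ∈ B0 → same block

P ~ Q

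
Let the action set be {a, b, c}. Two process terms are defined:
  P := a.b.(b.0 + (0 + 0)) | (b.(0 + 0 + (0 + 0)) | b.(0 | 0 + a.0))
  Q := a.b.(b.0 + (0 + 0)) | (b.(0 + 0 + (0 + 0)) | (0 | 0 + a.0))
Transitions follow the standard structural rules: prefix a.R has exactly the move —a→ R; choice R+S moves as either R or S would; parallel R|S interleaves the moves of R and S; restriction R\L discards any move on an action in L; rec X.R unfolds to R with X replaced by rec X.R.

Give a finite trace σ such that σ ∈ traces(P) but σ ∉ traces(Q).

bb

LTS(P): 24 reachable states
  p0 = a.b.(b.0 + (0 + 0)) | (b.(0 + 0 + (0 + 0)) | b.(0 | 0 + a.0)) has moves —a→ p1, —b→ p2, —b→ p3
  p1 = b.(b.0 + (0 + 0)) | (b.(0 + 0 + (0 + 0)) | b.(0 | 0 + a.0)) has moves —b→ p4, —b→ p5, —b→ p6
  p2 = a.b.(b.0 + (0 + 0)) | ((0 + 0 + (0 + 0)) | b.(0 | 0 + a.0)) has moves —a→ p5, —b→ p7
  p3 = a.b.(b.0 + (0 + 0)) | (b.(0 + 0 + (0 + 0)) | (0 | 0 + a.0)) has moves —a→ p6, —a→ p8, —b→ p7
  p4 = (b.0 + (0 + 0)) | (b.(0 + 0 + (0 + 0)) | b.(0 | 0 + a.0)) has moves —b→ p10, —b→ p11, —b→ p9
  p5 = b.(b.0 + (0 + 0)) | ((0 + 0 + (0 + 0)) | b.(0 | 0 + a.0)) has moves —b→ p12, —b→ p9
  p6 = b.(b.0 + (0 + 0)) | (b.(0 + 0 + (0 + 0)) | (0 | 0 + a.0)) has moves —a→ p13, —b→ p10, —b→ p12
  p7 = a.b.(b.0 + (0 + 0)) | ((0 + 0 + (0 + 0)) | (0 | 0 + a.0)) has moves —a→ p12, —a→ p14
  p8 = a.b.(b.0 + (0 + 0)) | (b.(0 + 0 + (0 + 0)) | 0) has moves —a→ p13, —b→ p14
  p9 = (b.0 + (0 + 0)) | ((0 + 0 + (0 + 0)) | b.(0 | 0 + a.0)) has moves —b→ p15, —b→ p16
  p10 = (b.0 + (0 + 0)) | (b.(0 + 0 + (0 + 0)) | (0 | 0 + a.0)) has moves —a→ p17, —b→ p15, —b→ p18
  p11 = 0 | (b.(0 + 0 + (0 + 0)) | b.(0 | 0 + a.0)) has moves —b→ p16, —b→ p18
  p12 = b.(b.0 + (0 + 0)) | ((0 + 0 + (0 + 0)) | (0 | 0 + a.0)) has moves —a→ p19, —b→ p15
  p13 = b.(b.0 + (0 + 0)) | (b.(0 + 0 + (0 + 0)) | 0) has moves —b→ p17, —b→ p19
  p14 = a.b.(b.0 + (0 + 0)) | ((0 + 0 + (0 + 0)) | 0) has moves —a→ p19
  p15 = (b.0 + (0 + 0)) | ((0 + 0 + (0 + 0)) | (0 | 0 + a.0)) has moves —a→ p20, —b→ p21
  p16 = 0 | ((0 + 0 + (0 + 0)) | b.(0 | 0 + a.0)) has moves —b→ p21
  p17 = (b.0 + (0 + 0)) | (b.(0 + 0 + (0 + 0)) | 0) has moves —b→ p20, —b→ p22
  p18 = 0 | (b.(0 + 0 + (0 + 0)) | (0 | 0 + a.0)) has moves —a→ p22, —b→ p21
  p19 = b.(b.0 + (0 + 0)) | ((0 + 0 + (0 + 0)) | 0) has moves —b→ p20
  p20 = (b.0 + (0 + 0)) | ((0 + 0 + (0 + 0)) | 0) has moves —b→ p23
  p21 = 0 | ((0 + 0 + (0 + 0)) | (0 | 0 + a.0)) has moves —a→ p23
  p22 = 0 | (b.(0 + 0 + (0 + 0)) | 0) has moves —b→ p23
  p23 = 0 | ((0 + 0 + (0 + 0)) | 0) has moves ·
LTS(Q): 16 reachable states
  q0 = a.b.(b.0 + (0 + 0)) | (b.(0 + 0 + (0 + 0)) | (0 | 0 + a.0)) has moves —a→ q1, —a→ q2, —b→ q3
  q1 = a.b.(b.0 + (0 + 0)) | (b.(0 + 0 + (0 + 0)) | 0) has moves —a→ q4, —b→ q5
  q2 = b.(b.0 + (0 + 0)) | (b.(0 + 0 + (0 + 0)) | (0 | 0 + a.0)) has moves —a→ q4, —b→ q6, —b→ q7
  q3 = a.b.(b.0 + (0 + 0)) | ((0 + 0 + (0 + 0)) | (0 | 0 + a.0)) has moves —a→ q5, —a→ q7
  q4 = b.(b.0 + (0 + 0)) | (b.(0 + 0 + (0 + 0)) | 0) has moves —b→ q8, —b→ q9
  q5 = a.b.(b.0 + (0 + 0)) | ((0 + 0 + (0 + 0)) | 0) has moves —a→ q9
  q6 = (b.0 + (0 + 0)) | (b.(0 + 0 + (0 + 0)) | (0 | 0 + a.0)) has moves —a→ q8, —b→ q10, —b→ q11
  q7 = b.(b.0 + (0 + 0)) | ((0 + 0 + (0 + 0)) | (0 | 0 + a.0)) has moves —a→ q9, —b→ q10
  q8 = (b.0 + (0 + 0)) | (b.(0 + 0 + (0 + 0)) | 0) has moves —b→ q12, —b→ q13
  q9 = b.(b.0 + (0 + 0)) | ((0 + 0 + (0 + 0)) | 0) has moves —b→ q12
  q10 = (b.0 + (0 + 0)) | ((0 + 0 + (0 + 0)) | (0 | 0 + a.0)) has moves —a→ q12, —b→ q14
  q11 = 0 | (b.(0 + 0 + (0 + 0)) | (0 | 0 + a.0)) has moves —a→ q13, —b→ q14
  q12 = (b.0 + (0 + 0)) | ((0 + 0 + (0 + 0)) | 0) has moves —b→ q15
  q13 = 0 | (b.(0 + 0 + (0 + 0)) | 0) has moves —b→ q15
  q14 = 0 | ((0 + 0 + (0 + 0)) | (0 | 0 + a.0)) has moves —a→ q15
  q15 = 0 | ((0 + 0 + (0 + 0)) | 0) has moves ·
Run σ = ⟨bb⟩ on P: start {p0}
  [1] b ⇒ {p2, p3}
  [2] b ⇒ {p7}
  P completes σ.
Run σ = ⟨bb⟩ on Q: start {q0}
  [1] b ⇒ {q3}
  [2] b ⇒ no successor for Q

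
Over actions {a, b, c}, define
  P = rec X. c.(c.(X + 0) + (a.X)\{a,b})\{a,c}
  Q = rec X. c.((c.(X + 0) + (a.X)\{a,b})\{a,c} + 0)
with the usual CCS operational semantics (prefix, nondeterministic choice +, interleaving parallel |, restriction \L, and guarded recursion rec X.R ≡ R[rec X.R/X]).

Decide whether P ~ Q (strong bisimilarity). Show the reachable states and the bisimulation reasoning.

P's transition system — 2 states:
  m0 = rec X. c.(c.(X + 0) + (a.X)\{a,b})\{a,c} ⊢ —c→ m1
  m1 = (c.((rec X. c.(c.(X + 0) + (a.X)\{a,b})\{a,c}) + 0) + (a.(rec X. c.(c.(X + 0) + (a.X)\{a,b})\{a,c}))\{a,b})\{a,c} ⊢ ∅
Q's transition system — 2 states:
  n0 = rec X. c.((c.(X + 0) + (a.X)\{a,b})\{a,c} + 0) ⊢ —c→ n1
  n1 = (c.((rec X. c.((c.(X + 0) + (a.X)\{a,b})\{a,c} + 0)) + 0) + (a.(rec X. c.((c.(X + 0) + (a.X)\{a,b})\{a,c} + 0)))\{a,b})\{a,c} + 0 ⊢ ∅
Coarsest stable partition (strong bisimilarity classes):
  B0 = {m0, n0}
  B1 = {m1, n1}
m0 ∈ B0, n0 ∈ B0 → same block

P ~ Q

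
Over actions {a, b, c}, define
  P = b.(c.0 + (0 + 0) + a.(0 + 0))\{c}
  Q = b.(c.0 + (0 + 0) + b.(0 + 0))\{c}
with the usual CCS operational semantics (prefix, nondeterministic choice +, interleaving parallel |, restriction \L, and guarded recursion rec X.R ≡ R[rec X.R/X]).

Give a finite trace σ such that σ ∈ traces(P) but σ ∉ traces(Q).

P's transition system — 3 states:
  p0 = b.(c.0 + (0 + 0) + a.(0 + 0))\{c} | —b→ p1
  p1 = (c.0 + (0 + 0) + a.(0 + 0))\{c} | —a→ p2
  p2 = (0 + 0)\{c} | ∅
Q's transition system — 3 states:
  q0 = b.(c.0 + (0 + 0) + b.(0 + 0))\{c} | —b→ q1
  q1 = (c.0 + (0 + 0) + b.(0 + 0))\{c} | —b→ q2
  q2 = (0 + 0)\{c} | ∅
Executing ba from P (initial set {p0}):
  after b @ step 1: {p1}
  after a @ step 2: {p2}
  P completes σ.
Executing ba from Q (initial set {q0}):
  after b @ step 1: {q1}
  after a @ step 2: ∅  — Q cannot continue

ba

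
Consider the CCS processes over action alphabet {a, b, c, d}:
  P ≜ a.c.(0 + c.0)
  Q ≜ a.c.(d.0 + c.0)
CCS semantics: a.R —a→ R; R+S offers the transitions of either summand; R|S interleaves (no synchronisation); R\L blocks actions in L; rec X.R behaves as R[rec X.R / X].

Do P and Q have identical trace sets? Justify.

Reachable graph of P (4 states):
  m0 = a.c.(0 + c.0) ⊢ -a-> m1
  m1 = c.(0 + c.0) ⊢ -c-> m2
  m2 = 0 + c.0 ⊢ -c-> m3
  m3 = 0 ⊢ deadlocked
Reachable graph of Q (4 states):
  n0 = a.c.(d.0 + c.0) ⊢ -a-> n1
  n1 = c.(d.0 + c.0) ⊢ -c-> n2
  n2 = d.0 + c.0 ⊢ -c-> n3, -d-> n3
  n3 = 0 ⊢ deadlocked
Run σ = ⟨acd⟩ on Q: start {n0}
  step 1 (a): {n1}
  step 2 (c): {n2}
  step 3 (d): {n3}
  Q completes σ.
Run σ = ⟨acd⟩ on P: start {m0}
  step 1 (a): {m1}
  step 2 (c): {m2}
  step 3 (d): ∅ (P stuck)

trace-distinct — witness ⟨acd⟩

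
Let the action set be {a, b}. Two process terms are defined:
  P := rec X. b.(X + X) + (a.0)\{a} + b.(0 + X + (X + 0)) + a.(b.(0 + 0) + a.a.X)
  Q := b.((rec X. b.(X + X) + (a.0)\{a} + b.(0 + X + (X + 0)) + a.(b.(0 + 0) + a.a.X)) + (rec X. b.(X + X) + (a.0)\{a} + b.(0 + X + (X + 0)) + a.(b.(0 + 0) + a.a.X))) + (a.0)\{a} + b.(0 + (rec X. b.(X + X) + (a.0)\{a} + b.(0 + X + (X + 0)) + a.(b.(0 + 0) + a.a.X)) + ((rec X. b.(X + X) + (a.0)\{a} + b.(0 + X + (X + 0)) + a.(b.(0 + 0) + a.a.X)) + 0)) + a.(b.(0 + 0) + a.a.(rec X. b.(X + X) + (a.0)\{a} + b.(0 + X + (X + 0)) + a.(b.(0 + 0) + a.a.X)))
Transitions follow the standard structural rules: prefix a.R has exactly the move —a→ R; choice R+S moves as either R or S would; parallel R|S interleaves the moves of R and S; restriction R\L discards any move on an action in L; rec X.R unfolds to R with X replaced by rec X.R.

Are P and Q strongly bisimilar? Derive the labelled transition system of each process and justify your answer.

bisimilar

LTS(P): 6 reachable states
  p0 = rec X. b.(X + X) + (a.0)\{a} + b.(0 + X + (X + 0)) + a.(b.(0 + 0) + a.a.X) ⊢ —a→ p1, —b→ p2, —b→ p3
  p1 = b.(0 + 0) + a.a.(rec X. b.(X + X) + (a.0)\{a} + b.(0 + X + (X + 0)) + a.(b.(0 + 0) + a.a.X)) ⊢ —a→ p4, —b→ p5
  p2 = (rec X. b.(X + X) + (a.0)\{a} + b.(0 + X + (X + 0)) + a.(b.(0 + 0) + a.a.X)) + (rec X. b.(X + X) + (a.0)\{a} + b.(0 + X + (X + 0)) + a.(b.(0 + 0) + a.a.X)) ⊢ —a→ p1, —b→ p2, —b→ p3
  p3 = 0 + (rec X. b.(X + X) + (a.0)\{a} + b.(0 + X + (X + 0)) + a.(b.(0 + 0) + a.a.X)) + ((rec X. b.(X + X) + (a.0)\{a} + b.(0 + X + (X + 0)) + a.(b.(0 + 0) + a.a.X)) + 0) ⊢ —a→ p1, —b→ p2, —b→ p3
  p4 = a.(rec X. b.(X + X) + (a.0)\{a} + b.(0 + X + (X + 0)) + a.(b.(0 + 0) + a.a.X)) ⊢ —a→ p0
  p5 = 0 + 0 ⊢ deadlocked
LTS(Q): 7 reachable states
  q0 = b.((rec X. b.(X + X) + (a.0)\{a} + b.(0 + X + (X + 0)) + a.(b.(0 + 0) + a.a.X)) + (rec X. b.(X + X) + (a.0)\{a} + b.(0 + X + (X + 0)) + a.(b.(0 + 0) + a.a.X))) + (a.0)\{a} + b.(0 + (rec X. b.(X + X) + (a.0)\{a} + b.(0 + X + (X + 0)) + a.(b.(0 + 0) + a.a.X)) + ((rec X. b.(X + X) + (a.0)\{a} + b.(0 + X + (X + 0)) + a.(b.(0 + 0) + a.a.X)) + 0)) + a.(b.(0 + 0) + a.a.(rec X. b.(X + X) + (a.0)\{a} + b.(0 + X + (X + 0)) + a.(b.(0 + 0) + a.a.X))) ⊢ —a→ q1, —b→ q2, —b→ q3
  q1 = b.(0 + 0) + a.a.(rec X. b.(X + X) + (a.0)\{a} + b.(0 + X + (X + 0)) + a.(b.(0 + 0) + a.a.X)) ⊢ —a→ q4, —b→ q5
  q2 = (rec X. b.(X + X) + (a.0)\{a} + b.(0 + X + (X + 0)) + a.(b.(0 + 0) + a.a.X)) + (rec X. b.(X + X) + (a.0)\{a} + b.(0 + X + (X + 0)) + a.(b.(0 + 0) + a.a.X)) ⊢ —a→ q1, —b→ q2, —b→ q3
  q3 = 0 + (rec X. b.(X + X) + (a.0)\{a} + b.(0 + X + (X + 0)) + a.(b.(0 + 0) + a.a.X)) + ((rec X. b.(X + X) + (a.0)\{a} + b.(0 + X + (X + 0)) + a.(b.(0 + 0) + a.a.X)) + 0) ⊢ —a→ q1, —b→ q2, —b→ q3
  q4 = a.(rec X. b.(X + X) + (a.0)\{a} + b.(0 + X + (X + 0)) + a.(b.(0 + 0) + a.a.X)) ⊢ —a→ q6
  q5 = 0 + 0 ⊢ deadlocked
  q6 = rec X. b.(X + X) + (a.0)\{a} + b.(0 + X + (X + 0)) + a.(b.(0 + 0) + a.a.X) ⊢ —a→ q1, —b→ q2, —b→ q3
Bisimilarity quotient blocks:
  B0 = {p0, p2, p3, q0, q2, q3, q6}
  B1 = {p1, q1}
  B2 = {p4, q4}
  B3 = {p5, q5}
p0 ∈ B0, q0 ∈ B0 → same block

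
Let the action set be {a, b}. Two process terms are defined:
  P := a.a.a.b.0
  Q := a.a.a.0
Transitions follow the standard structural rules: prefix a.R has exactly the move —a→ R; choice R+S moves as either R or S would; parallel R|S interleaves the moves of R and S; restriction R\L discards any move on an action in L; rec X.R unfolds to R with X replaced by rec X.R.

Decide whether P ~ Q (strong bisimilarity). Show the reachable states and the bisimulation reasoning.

not bisimilar

P's transition system — 5 states:
  u0 = a.a.a.b.0 → ··a··> u1
  u1 = a.a.b.0 → ··a··> u2
  u2 = a.b.0 → ··a··> u3
  u3 = b.0 → ··b··> u4
  u4 = 0 → deadlocked
Q's transition system — 4 states:
  v0 = a.a.a.0 → ··a··> v1
  v1 = a.a.0 → ··a··> v2
  v2 = a.0 → ··a··> v3
  v3 = 0 → deadlocked
Partition-refinement fixed point:
  B0 = {u0}
  B1 = {u1}
  B2 = {u2}
  B3 = {u3}
  B4 = {u4, v3}
  B5 = {v0}
  B6 = {v1}
  B7 = {v2}
u0 ∈ B0, v0 ∈ B5 → different blocks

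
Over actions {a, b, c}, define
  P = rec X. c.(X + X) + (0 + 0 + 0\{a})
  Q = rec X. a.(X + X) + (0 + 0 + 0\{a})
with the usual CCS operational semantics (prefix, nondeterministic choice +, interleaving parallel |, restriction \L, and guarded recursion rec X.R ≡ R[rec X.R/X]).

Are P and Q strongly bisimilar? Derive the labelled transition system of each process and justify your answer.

LTS(P): 2 reachable states
  m0 = rec X. c.(X + X) + (0 + 0 + 0\{a}) ⊢ -c-> m1
  m1 = (rec X. c.(X + X) + (0 + 0 + 0\{a})) + (rec X. c.(X + X) + (0 + 0 + 0\{a})) ⊢ -c-> m1
LTS(Q): 2 reachable states
  n0 = rec X. a.(X + X) + (0 + 0 + 0\{a}) ⊢ -a-> n1
  n1 = (rec X. a.(X + X) + (0 + 0 + 0\{a})) + (rec X. a.(X + X) + (0 + 0 + 0\{a})) ⊢ -a-> n1
Coarsest stable partition (strong bisimilarity classes):
  B0 = {m0, m1}
  B1 = {n0, n1}
m0 ∈ B0, n0 ∈ B1 → different blocks

NO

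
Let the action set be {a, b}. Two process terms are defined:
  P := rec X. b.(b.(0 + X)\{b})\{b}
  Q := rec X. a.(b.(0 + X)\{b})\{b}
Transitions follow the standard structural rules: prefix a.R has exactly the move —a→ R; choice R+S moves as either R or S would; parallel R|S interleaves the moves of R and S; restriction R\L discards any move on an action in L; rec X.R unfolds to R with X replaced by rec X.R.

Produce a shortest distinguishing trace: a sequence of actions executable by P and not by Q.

b

LTS(P): 2 reachable states
  s0 = rec X. b.(b.(0 + X)\{b})\{b} has moves =b=> s1
  s1 = (b.(0 + (rec X. b.(b.(0 + X)\{b})\{b}))\{b})\{b} has moves stopped
LTS(Q): 2 reachable states
  t0 = rec X. a.(b.(0 + X)\{b})\{b} has moves =a=> t1
  t1 = (b.(0 + (rec X. a.(b.(0 + X)\{b})\{b}))\{b})\{b} has moves stopped
Executing b from P (initial set {s0}):
  [1] b ⇒ {s1}
  ✓ P
Executing b from Q (initial set {t0}):
  [1] b ⇒ ∅  — Q cannot continue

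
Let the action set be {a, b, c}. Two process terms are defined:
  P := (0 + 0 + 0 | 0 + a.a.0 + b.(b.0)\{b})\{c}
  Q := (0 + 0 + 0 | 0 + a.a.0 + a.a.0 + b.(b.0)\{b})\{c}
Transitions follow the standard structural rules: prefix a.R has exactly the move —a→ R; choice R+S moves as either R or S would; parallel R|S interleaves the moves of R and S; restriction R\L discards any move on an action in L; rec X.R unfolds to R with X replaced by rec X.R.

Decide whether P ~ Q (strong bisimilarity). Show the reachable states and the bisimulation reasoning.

bisimilar

LTS(P): 4 reachable states
  s0 = (0 + 0 + 0 | 0 + a.a.0 + b.(b.0)\{b})\{c} | -a-> s1, -b-> s2
  s1 = (a.0)\{c} | -a-> s3
  s2 = (b.0)\{b}\{c} | ∅
  s3 = 0\{c} | ∅
LTS(Q): 4 reachable states
  t0 = (0 + 0 + 0 | 0 + a.a.0 + a.a.0 + b.(b.0)\{b})\{c} | -a-> t1, -b-> t2
  t1 = (a.0)\{c} | -a-> t3
  t2 = (b.0)\{b}\{c} | ∅
  t3 = 0\{c} | ∅
Coarsest stable partition (strong bisimilarity classes):
  B0 = {s0, t0}
  B1 = {s2, s3, t2, t3}
  B2 = {s1, t1}
s0 ∈ B0, t0 ∈ B0 → same block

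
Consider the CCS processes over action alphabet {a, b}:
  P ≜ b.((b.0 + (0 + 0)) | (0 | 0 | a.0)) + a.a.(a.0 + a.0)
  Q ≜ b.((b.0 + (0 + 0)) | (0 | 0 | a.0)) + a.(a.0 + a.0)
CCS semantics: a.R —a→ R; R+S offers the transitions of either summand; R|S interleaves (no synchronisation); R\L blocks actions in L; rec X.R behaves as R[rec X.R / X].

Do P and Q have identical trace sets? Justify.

NO — witness ⟨aaa⟩

P's transition system — 8 states:
  p0 = b.((b.0 + (0 + 0)) | (0 | 0 | a.0)) + a.a.(a.0 + a.0) → ··a··> p1, ··b··> p2
  p1 = a.(a.0 + a.0) → ··a··> p3
  p2 = (b.0 + (0 + 0)) | (0 | 0 | a.0) → ··a··> p4, ··b··> p5
  p3 = a.0 + a.0 → ··a··> p6
  p4 = (b.0 + (0 + 0)) | (0 | 0 | 0) → ··b··> p7
  p5 = 0 | (0 | 0 | a.0) → ··a··> p7
  p6 = 0 → (no moves)
  p7 = 0 | (0 | 0 | 0) → (no moves)
Q's transition system — 7 states:
  q0 = b.((b.0 + (0 + 0)) | (0 | 0 | a.0)) + a.(a.0 + a.0) → ··a··> q1, ··b··> q2
  q1 = a.0 + a.0 → ··a··> q3
  q2 = (b.0 + (0 + 0)) | (0 | 0 | a.0) → ··a··> q4, ··b··> q5
  q3 = 0 → (no moves)
  q4 = (b.0 + (0 + 0)) | (0 | 0 | 0) → ··b··> q6
  q5 = 0 | (0 | 0 | a.0) → ··a··> q6
  q6 = 0 | (0 | 0 | 0) → (no moves)
Trace ⟨aaa⟩ through P, begin at {p0}:
  step 1 (a): {p1}
  step 2 (a): {p3}
  step 3 (a): {p6}
  ✓ P
Trace ⟨aaa⟩ through Q, begin at {q0}:
  step 1 (a): {q1}
  step 2 (a): {q3}
  step 3 (a): ∅  — Q cannot continue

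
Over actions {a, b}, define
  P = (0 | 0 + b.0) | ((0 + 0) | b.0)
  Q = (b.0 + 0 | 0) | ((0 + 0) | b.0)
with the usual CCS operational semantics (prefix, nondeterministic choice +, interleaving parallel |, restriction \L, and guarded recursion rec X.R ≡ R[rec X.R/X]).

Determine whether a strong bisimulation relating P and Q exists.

P ~ Q

Reachable graph of P (4 states):
  u0 = (0 | 0 + b.0) | ((0 + 0) | b.0) | --b--▸ u1, --b--▸ u2
  u1 = (0 | 0 + b.0) | ((0 + 0) | 0) | --b--▸ u3
  u2 = 0 | ((0 + 0) | b.0) | --b--▸ u3
  u3 = 0 | ((0 + 0) | 0) | deadlocked
Reachable graph of Q (4 states):
  v0 = (b.0 + 0 | 0) | ((0 + 0) | b.0) | --b--▸ v1, --b--▸ v2
  v1 = (b.0 + 0 | 0) | ((0 + 0) | 0) | --b--▸ v3
  v2 = 0 | ((0 + 0) | b.0) | --b--▸ v3
  v3 = 0 | ((0 + 0) | 0) | deadlocked
Coarsest stable partition (strong bisimilarity classes):
  B0 = {u0, v0}
  B1 = {u1, u2, v1, v2}
  B2 = {u3, v3}
u0 ∈ B0, v0 ∈ B0 → same block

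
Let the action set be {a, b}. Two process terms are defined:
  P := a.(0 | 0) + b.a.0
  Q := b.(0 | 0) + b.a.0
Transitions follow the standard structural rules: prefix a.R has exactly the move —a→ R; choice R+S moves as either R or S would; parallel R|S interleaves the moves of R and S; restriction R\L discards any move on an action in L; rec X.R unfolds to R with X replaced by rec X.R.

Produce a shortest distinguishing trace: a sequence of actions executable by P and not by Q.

LTS(P): 4 reachable states
  s0 = a.(0 | 0) + b.a.0 | =a=> s1, =b=> s2
  s1 = 0 | 0 | deadlocked
  s2 = a.0 | =a=> s3
  s3 = 0 | deadlocked
LTS(Q): 4 reachable states
  t0 = b.(0 | 0) + b.a.0 | =b=> t1, =b=> t2
  t1 = 0 | 0 | deadlocked
  t2 = a.0 | =a=> t3
  t3 = 0 | deadlocked
Trace ⟨a⟩ through P, begin at {s0}:
  [1] a ⇒ {s1}
  — P admits the full trace.
Trace ⟨a⟩ through Q, begin at {t0}:
  [1] a ⇒ no successor for Q

a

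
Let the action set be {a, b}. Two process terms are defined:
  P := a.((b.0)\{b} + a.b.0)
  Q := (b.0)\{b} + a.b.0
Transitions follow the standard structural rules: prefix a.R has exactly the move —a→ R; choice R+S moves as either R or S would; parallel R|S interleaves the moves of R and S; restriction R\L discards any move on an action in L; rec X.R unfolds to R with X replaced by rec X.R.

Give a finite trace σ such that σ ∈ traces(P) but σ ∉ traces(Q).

LTS(P): 4 reachable states
  s0 = a.((b.0)\{b} + a.b.0) ⊢ -a-> s1
  s1 = (b.0)\{b} + a.b.0 ⊢ -a-> s2
  s2 = b.0 ⊢ -b-> s3
  s3 = 0 ⊢ (no moves)
LTS(Q): 3 reachable states
  t0 = (b.0)\{b} + a.b.0 ⊢ -a-> t1
  t1 = b.0 ⊢ -b-> t2
  t2 = 0 ⊢ (no moves)
Trace ⟨aa⟩ through P, begin at {s0}:
  [1] a ⇒ {s1}
  [2] a ⇒ {s2}
  — P admits the full trace.
Trace ⟨aa⟩ through Q, begin at {t0}:
  [1] a ⇒ {t1}
  [2] a ⇒ ∅ (Q stuck)

aa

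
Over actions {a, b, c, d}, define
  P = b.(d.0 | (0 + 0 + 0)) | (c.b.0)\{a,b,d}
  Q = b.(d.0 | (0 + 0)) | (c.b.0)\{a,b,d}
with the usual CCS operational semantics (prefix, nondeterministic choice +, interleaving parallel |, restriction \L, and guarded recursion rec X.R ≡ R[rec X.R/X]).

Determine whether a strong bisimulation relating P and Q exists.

YES

LTS(P): 6 reachable states
  s0 = b.(d.0 | (0 + 0 + 0)) | (c.b.0)\{a,b,d} → —b→ s1, —c→ s2
  s1 = d.0 | (0 + 0 + 0) | (c.b.0)\{a,b,d} → —c→ s3, —d→ s4
  s2 = b.(d.0 | (0 + 0 + 0)) | (b.0)\{a,b,d} → —b→ s3
  s3 = d.0 | (0 + 0 + 0) | (b.0)\{a,b,d} → —d→ s5
  s4 = 0 | (0 + 0 + 0) | (c.b.0)\{a,b,d} → —c→ s5
  s5 = 0 | (0 + 0 + 0) | (b.0)\{a,b,d} → ·
LTS(Q): 6 reachable states
  t0 = b.(d.0 | (0 + 0)) | (c.b.0)\{a,b,d} → —b→ t1, —c→ t2
  t1 = d.0 | (0 + 0) | (c.b.0)\{a,b,d} → —c→ t3, —d→ t4
  t2 = b.(d.0 | (0 + 0)) | (b.0)\{a,b,d} → —b→ t3
  t3 = d.0 | (0 + 0) | (b.0)\{a,b,d} → —d→ t5
  t4 = 0 | (0 + 0) | (c.b.0)\{a,b,d} → —c→ t5
  t5 = 0 | (0 + 0) | (b.0)\{a,b,d} → ·
Bisimilarity quotient blocks:
  B0 = {s0, t0}
  B1 = {s1, t1}
  B2 = {s3, t3}
  B3 = {s5, t5}
  B4 = {s4, t4}
  B5 = {s2, t2}
s0 ∈ B0, t0 ∈ B0 → same block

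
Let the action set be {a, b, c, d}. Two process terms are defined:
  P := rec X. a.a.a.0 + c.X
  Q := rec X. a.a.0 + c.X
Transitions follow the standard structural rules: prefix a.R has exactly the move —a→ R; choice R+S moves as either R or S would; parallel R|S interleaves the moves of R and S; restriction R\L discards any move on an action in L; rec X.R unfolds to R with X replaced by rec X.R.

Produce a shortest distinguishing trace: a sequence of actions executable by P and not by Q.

P's transition system — 4 states:
  u0 = rec X. a.a.a.0 + c.X | =a=> u1, =c=> u0
  u1 = a.a.0 | =a=> u2
  u2 = a.0 | =a=> u3
  u3 = 0 | ∅
Q's transition system — 3 states:
  v0 = rec X. a.a.0 + c.X | =a=> v1, =c=> v0
  v1 = a.0 | =a=> v2
  v2 = 0 | ∅
Executing aaa from P (initial set {u0}):
  after a @ step 1: {u1}
  after a @ step 2: {u2}
  after a @ step 3: {u3}
  P completes σ.
Executing aaa from Q (initial set {v0}):
  after a @ step 1: {v1}
  after a @ step 2: {v2}
  after a @ step 3: ∅ (Q stuck)

aaa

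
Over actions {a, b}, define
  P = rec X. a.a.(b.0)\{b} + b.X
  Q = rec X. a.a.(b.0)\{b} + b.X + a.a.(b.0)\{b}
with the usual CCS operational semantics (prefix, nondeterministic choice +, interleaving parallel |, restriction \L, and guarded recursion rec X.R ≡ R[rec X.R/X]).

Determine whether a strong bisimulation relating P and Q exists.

P's transition system — 3 states:
  u0 = rec X. a.a.(b.0)\{b} + b.X :: --a--▸ u1, --b--▸ u0
  u1 = a.(b.0)\{b} :: --a--▸ u2
  u2 = (b.0)\{b} :: stopped
Q's transition system — 3 states:
  v0 = rec X. a.a.(b.0)\{b} + b.X + a.a.(b.0)\{b} :: --a--▸ v1, --b--▸ v0
  v1 = a.(b.0)\{b} :: --a--▸ v2
  v2 = (b.0)\{b} :: stopped
Bisimilarity quotient blocks:
  B0 = {u0, v0}
  B1 = {u1, v1}
  B2 = {u2, v2}
u0 ∈ B0, v0 ∈ B0 → same block

bisimilar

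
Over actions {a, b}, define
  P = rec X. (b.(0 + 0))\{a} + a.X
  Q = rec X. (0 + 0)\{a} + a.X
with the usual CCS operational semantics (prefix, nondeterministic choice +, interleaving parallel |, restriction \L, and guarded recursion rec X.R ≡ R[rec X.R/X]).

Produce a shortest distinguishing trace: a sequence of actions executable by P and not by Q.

b

LTS(P): 2 reachable states
  p0 = rec X. (b.(0 + 0))\{a} + a.X :: --a--▸ p0, --b--▸ p1
  p1 = (0 + 0)\{a} :: ∅
LTS(Q): 1 reachable states
  q0 = rec X. (0 + 0)\{a} + a.X :: --a--▸ q0
Run σ = ⟨b⟩ on P: start {p0}
  [1] b ⇒ {p1}
  — P admits the full trace.
Run σ = ⟨b⟩ on Q: start {q0}
  [1] b ⇒ no successor for Q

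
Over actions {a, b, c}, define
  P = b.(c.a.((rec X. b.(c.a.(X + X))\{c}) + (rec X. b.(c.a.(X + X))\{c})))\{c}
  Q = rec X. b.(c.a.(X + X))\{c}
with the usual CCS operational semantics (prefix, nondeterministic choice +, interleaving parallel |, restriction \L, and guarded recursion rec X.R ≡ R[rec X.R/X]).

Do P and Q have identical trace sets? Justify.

trace-equivalent

P's transition system — 2 states:
  s0 = b.(c.a.((rec X. b.(c.a.(X + X))\{c}) + (rec X. b.(c.a.(X + X))\{c})))\{c} has moves ··b··> s1
  s1 = (c.a.((rec X. b.(c.a.(X + X))\{c}) + (rec X. b.(c.a.(X + X))\{c})))\{c} has moves stopped
Q's transition system — 2 states:
  t0 = rec X. b.(c.a.(X + X))\{c} has moves ··b··> t1
  t1 = (c.a.((rec X. b.(c.a.(X + X))\{c}) + (rec X. b.(c.a.(X + X))\{c})))\{c} has moves stopped
Partition-refinement fixed point:
  B0 = {s0, t0}
  B1 = {s1, t1}
s0 ∈ B0, t0 ∈ B0 → same block
Bisimilar ⇒ trace-equivalent.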